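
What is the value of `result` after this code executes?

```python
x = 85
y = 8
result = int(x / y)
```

x = 85; y = 8; result = 10

10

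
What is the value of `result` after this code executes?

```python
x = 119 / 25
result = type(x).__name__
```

x is float; result = 'float'

'float'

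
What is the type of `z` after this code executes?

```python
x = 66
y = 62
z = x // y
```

int // int = int

int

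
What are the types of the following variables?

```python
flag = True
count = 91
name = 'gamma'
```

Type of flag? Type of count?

flag is assigned the constant True, which has type bool; count is assigned a bare integer (no decimal point), so it is an int

bool, int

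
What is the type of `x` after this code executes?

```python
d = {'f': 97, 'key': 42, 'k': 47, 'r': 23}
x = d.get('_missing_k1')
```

dict.get() returns None when key not found

NoneType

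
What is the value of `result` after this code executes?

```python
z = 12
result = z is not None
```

z = 12; result = True

True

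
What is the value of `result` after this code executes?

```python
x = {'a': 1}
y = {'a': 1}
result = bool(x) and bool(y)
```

x = {'a': 1}; y = {'a': 1}; result = True

True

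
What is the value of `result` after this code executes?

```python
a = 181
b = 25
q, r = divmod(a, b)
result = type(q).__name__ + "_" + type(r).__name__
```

a is int; b is int; q is int; r is int; result = 'int_int'

'int_int'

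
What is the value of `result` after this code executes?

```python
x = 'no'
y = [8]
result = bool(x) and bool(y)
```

x = 'no'; y = [8]; result = True

True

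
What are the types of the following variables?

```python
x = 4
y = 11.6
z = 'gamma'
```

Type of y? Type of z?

y is assigned a number with a decimal point, so it is a float; z is assigned a quoted string literal, so it is a str

float, str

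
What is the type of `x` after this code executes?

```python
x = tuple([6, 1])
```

tuple() constructor returns tuple

tuple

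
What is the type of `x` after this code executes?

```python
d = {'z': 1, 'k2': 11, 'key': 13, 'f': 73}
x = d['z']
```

Accessing dict[str, int] with str key returns int

int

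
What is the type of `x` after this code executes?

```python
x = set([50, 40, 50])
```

set() constructor returns set

set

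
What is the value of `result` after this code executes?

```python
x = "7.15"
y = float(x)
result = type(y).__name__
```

x is str; y is float; result = 'float'

'float'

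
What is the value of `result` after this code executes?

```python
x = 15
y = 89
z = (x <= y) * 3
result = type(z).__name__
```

x is int; y is int; z is int; result = 'int'

'int'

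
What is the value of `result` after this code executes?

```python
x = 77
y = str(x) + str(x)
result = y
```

x = 77; y = '7777'; result = '7777'

'7777'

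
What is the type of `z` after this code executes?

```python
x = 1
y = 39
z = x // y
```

int // int = int

int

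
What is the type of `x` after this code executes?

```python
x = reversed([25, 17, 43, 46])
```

reversed() on a list returns list_reverseiterator

list_reverseiterator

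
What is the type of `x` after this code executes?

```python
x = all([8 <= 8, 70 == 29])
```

all() returns bool

bool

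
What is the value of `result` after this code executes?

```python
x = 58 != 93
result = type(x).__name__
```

x is bool; result = 'bool'

'bool'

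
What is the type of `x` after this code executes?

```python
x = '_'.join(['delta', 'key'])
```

str.join() returns str

str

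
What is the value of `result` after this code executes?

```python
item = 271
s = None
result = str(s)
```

item = 271; s = None; result = 'None'

'None'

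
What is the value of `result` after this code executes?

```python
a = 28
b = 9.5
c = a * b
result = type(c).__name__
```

a is int; b is float; c is float; result = 'float'

'float'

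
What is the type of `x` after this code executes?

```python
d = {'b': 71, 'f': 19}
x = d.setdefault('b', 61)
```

dict.setdefault() returns the (existing or default) value

int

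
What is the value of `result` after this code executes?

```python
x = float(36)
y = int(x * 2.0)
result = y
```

x = 36.0; y = 72; result = 72

72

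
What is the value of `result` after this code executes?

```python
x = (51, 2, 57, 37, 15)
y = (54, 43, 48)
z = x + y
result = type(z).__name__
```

x is tuple; y is tuple; z is tuple; result = 'tuple'

'tuple'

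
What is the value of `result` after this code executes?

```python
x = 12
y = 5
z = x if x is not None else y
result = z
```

x = 12; y = 5; z = 12; result = 12

12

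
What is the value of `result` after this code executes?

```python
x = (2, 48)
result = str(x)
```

x = (2, 48); result = '(2, 48)'

'(2, 48)'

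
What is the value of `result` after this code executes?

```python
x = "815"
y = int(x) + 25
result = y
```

x = '815'; y = 840; result = 840

840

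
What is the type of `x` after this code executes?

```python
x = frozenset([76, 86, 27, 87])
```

frozenset() returns frozenset

frozenset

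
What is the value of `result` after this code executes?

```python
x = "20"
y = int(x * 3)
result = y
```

x = '20'; y = 202020; result = 202020

202020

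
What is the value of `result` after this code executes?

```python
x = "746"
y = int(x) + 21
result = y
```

x = '746'; y = 767; result = 767

767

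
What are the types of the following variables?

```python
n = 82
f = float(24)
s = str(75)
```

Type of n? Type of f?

n is assigned a bare integer (no decimal point), so it is an int; f is assigned the result of calling float(), which returns a float

int, float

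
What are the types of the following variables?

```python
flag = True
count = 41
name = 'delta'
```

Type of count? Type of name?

count is assigned a bare integer (no decimal point), so it is an int; name is assigned a quoted string literal, so it is a str

int, str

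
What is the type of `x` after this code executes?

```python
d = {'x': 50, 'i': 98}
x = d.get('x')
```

dict.get() returns value type when found

int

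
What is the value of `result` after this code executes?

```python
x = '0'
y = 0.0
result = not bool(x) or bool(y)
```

x = '0'; y = 0.0; result = False

False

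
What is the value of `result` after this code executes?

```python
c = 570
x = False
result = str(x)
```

c = 570; x = False; result = 'False'

'False'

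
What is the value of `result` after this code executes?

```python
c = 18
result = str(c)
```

c = 18; result = '18'

'18'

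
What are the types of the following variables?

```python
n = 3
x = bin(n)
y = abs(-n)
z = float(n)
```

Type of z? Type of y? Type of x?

float() returns float; abs() of int returns int; bin() returns str

float, int, str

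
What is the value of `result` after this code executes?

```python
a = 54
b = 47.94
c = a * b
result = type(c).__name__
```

a is int; b is float; c is float; result = 'float'

'float'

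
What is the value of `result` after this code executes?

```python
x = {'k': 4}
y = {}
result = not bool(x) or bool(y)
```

x = {'k': 4}; y = {}; result = False

False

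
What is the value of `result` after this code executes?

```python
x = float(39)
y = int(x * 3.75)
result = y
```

x = 39.0; y = 146; result = 146

146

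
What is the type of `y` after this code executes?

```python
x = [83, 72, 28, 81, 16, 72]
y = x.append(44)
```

list.append() returns None (mutates in place)

NoneType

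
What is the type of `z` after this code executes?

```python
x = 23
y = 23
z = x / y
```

int / int = float

float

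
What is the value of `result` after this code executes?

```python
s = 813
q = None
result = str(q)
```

s = 813; q = None; result = 'None'

'None'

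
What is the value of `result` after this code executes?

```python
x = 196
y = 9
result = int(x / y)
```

x = 196; y = 9; result = 21

21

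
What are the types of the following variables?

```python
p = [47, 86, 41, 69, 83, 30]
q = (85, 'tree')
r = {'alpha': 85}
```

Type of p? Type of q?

p is assigned a list literal (square brackets); q is assigned a tuple (parenthesized, comma-separated values)

list, tuple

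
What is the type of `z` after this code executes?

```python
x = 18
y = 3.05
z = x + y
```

int + float = float

float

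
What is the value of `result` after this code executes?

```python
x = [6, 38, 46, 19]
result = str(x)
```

x = [6, 38, 46, 19]; result = '[6, 38, 46, 19]'

'[6, 38, 46, 19]'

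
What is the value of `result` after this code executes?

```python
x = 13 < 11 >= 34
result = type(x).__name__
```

x is bool; result = 'bool'

'bool'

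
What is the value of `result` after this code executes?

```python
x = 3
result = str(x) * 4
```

x = 3; result = '3333'

'3333'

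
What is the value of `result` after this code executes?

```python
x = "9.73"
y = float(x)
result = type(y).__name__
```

x is str; y is float; result = 'float'

'float'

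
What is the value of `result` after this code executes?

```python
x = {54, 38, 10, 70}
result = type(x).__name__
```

x is set; result = 'set'

'set'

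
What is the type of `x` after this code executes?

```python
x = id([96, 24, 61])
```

id() returns int

int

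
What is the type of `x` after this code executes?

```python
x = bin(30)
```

bin() returns str representation

str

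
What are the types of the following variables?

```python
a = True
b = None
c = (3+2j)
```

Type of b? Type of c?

b is assigned None, whose type is NoneType; c is assigned (3+2j), an int plus an imaginary literal (j suffix), which evaluates to complex

NoneType, complex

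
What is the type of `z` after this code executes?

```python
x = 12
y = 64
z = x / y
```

int / int = float

float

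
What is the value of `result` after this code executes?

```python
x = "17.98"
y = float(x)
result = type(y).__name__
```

x is str; y is float; result = 'float'

'float'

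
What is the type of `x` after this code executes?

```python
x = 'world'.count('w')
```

str.count() returns int

int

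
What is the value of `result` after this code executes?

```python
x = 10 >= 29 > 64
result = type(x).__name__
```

x is bool; result = 'bool'

'bool'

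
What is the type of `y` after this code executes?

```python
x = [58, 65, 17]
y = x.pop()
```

list.pop() returns the popped element

int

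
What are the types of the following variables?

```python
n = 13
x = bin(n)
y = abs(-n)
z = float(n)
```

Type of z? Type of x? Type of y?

float() returns float; bin() returns str; abs() of int returns int

float, str, int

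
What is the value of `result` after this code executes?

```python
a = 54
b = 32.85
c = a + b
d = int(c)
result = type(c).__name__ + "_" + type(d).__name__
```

a is int; b is float; c is float; d is int; result = 'float_int'

'float_int'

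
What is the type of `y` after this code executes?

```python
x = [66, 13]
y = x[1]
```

Indexing list[int] returns int

int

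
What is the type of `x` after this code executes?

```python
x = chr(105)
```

chr() returns str (single char)

str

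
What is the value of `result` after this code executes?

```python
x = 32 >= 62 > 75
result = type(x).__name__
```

x is bool; result = 'bool'

'bool'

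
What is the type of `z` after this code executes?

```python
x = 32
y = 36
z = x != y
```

Comparison returns bool

bool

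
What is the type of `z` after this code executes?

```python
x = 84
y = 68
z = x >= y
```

Comparison returns bool

bool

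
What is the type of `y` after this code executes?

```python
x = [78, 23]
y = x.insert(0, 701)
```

list.insert() returns None

NoneType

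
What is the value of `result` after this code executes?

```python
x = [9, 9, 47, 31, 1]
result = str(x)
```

x = [9, 9, 47, 31, 1]; result = '[9, 9, 47, 31, 1]'

'[9, 9, 47, 31, 1]'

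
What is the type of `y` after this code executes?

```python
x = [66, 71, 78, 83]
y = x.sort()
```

list.sort() returns None (mutates in place)

NoneType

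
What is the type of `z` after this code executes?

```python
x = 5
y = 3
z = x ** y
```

positive int ** positive int = int

int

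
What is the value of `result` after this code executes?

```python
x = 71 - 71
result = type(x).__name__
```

x is int; result = 'int'

'int'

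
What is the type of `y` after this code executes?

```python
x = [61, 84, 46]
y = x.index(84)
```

list.index() returns int

int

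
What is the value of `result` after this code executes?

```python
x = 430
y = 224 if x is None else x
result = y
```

x = 430; y = 430; result = 430

430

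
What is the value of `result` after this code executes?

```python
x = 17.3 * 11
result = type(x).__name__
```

x is float; result = 'float'

'float'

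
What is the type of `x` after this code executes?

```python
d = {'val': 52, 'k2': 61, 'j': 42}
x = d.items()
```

dict.items() returns dict_items view

dict_items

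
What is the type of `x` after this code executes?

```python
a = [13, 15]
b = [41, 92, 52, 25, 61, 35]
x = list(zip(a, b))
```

list(zip()) returns a list of tuples

list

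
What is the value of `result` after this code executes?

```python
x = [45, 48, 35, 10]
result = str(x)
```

x = [45, 48, 35, 10]; result = '[45, 48, 35, 10]'

'[45, 48, 35, 10]'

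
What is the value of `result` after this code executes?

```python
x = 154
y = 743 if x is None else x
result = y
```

x = 154; y = 154; result = 154

154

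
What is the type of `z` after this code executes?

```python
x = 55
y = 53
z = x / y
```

int / int = float

float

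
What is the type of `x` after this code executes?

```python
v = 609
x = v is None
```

'is' comparison returns bool

bool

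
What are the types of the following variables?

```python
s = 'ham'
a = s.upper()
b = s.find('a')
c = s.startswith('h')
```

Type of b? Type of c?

find() returns int; startswith() returns bool

int, bool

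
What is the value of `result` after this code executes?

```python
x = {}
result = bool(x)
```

x = {}; result = False

False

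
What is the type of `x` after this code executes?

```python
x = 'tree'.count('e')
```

str.count() returns int

int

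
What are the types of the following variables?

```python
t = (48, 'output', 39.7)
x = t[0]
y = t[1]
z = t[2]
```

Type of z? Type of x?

tuple[2] is float; tuple[0] is int

float, int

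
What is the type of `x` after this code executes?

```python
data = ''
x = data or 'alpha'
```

'or' returns first truthy value (str)

str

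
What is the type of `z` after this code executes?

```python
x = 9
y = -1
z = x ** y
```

int ** negative = float

float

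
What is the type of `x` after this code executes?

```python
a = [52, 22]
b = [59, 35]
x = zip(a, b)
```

zip() returns a zip object

zip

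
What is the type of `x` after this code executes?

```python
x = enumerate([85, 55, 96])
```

enumerate() returns an enumerate object

enumerate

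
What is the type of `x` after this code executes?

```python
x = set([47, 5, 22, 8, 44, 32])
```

set() constructor returns set

set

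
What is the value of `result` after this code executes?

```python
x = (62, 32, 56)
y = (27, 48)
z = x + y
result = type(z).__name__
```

x is tuple; y is tuple; z is tuple; result = 'tuple'

'tuple'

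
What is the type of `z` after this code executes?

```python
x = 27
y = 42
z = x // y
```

int // int = int

int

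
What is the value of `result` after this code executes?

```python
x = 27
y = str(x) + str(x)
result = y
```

x = 27; y = '2727'; result = '2727'

'2727'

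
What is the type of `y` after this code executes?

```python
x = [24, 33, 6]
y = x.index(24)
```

list.index() returns int

int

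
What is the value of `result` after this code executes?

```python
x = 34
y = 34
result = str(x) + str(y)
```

x = 34; y = 34; result = '3434'

'3434'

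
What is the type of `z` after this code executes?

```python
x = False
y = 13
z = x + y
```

bool + int = int (bool is subclass of int)

int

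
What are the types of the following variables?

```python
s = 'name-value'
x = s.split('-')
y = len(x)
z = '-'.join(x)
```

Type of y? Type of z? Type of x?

len() returns int; str.join() returns str; str.split() returns list

int, str, list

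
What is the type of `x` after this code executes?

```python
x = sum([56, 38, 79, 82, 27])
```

sum() of ints returns int

int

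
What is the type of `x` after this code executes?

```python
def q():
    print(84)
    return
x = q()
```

Bare return returns None

NoneType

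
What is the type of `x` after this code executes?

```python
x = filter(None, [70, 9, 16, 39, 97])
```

filter() returns a filter object

filter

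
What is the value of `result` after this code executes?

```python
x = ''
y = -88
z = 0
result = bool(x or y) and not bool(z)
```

x = ''; y = -88; z = 0; result = True

True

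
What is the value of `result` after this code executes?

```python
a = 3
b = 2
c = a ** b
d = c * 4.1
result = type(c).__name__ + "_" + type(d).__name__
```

a is int; b is int; c is int; d is float; result = 'int_float'

'int_float'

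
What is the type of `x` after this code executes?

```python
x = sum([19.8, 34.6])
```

sum() of floats returns float

float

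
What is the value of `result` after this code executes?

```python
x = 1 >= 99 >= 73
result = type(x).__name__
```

x is bool; result = 'bool'

'bool'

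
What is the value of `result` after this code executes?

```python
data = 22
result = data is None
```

data = 22; result = False

False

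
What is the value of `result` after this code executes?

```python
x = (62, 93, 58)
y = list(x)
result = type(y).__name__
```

x is tuple; y is list; result = 'list'

'list'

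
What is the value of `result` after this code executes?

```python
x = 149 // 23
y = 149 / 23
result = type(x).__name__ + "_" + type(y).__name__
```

x is int; y is float; result = 'int_float'

'int_float'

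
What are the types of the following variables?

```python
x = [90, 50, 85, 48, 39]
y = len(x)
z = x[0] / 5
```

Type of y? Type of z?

len() returns int; int / int = float

int, float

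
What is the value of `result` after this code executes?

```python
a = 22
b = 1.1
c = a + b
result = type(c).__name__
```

a is int; b is float; c is float; result = 'float'

'float'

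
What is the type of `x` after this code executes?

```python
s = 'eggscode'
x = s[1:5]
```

Slicing a str returns str

str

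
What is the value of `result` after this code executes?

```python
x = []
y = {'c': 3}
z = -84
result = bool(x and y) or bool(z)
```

x = []; y = {'c': 3}; z = -84; result = True

True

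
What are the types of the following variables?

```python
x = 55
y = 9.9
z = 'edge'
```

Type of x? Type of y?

x is assigned a bare integer (no decimal point), so it is an int; y is assigned a number with a decimal point, so it is a float

int, float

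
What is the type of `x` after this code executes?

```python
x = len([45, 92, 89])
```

len() always returns int

int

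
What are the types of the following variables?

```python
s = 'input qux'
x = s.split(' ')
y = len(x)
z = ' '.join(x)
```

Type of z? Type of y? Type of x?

str.join() returns str; len() returns int; str.split() returns list

str, int, list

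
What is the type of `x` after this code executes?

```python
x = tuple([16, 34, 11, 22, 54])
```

tuple() constructor returns tuple

tuple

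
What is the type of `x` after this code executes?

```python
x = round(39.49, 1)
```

round() with decimal places returns float

float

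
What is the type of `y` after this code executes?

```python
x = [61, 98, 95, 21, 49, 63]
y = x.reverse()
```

list.reverse() returns None

NoneType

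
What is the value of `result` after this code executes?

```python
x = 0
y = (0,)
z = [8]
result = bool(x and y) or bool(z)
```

x = 0; y = (0,); z = [8]; result = True

True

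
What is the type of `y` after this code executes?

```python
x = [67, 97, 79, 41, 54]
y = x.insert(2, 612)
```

list.insert() returns None

NoneType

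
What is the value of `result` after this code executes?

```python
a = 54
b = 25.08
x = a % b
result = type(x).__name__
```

a is int; b is float; x is float; result = 'float'

'float'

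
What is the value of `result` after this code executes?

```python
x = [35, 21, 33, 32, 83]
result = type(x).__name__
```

x is list; result = 'list'

'list'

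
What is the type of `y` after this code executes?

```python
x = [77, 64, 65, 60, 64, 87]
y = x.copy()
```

list.copy() returns list

list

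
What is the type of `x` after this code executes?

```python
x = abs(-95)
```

abs() of int returns int

int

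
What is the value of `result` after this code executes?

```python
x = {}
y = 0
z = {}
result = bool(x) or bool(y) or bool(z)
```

x = {}; y = 0; z = {}; result = False

False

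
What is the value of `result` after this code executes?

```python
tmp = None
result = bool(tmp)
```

tmp = None; result = False

False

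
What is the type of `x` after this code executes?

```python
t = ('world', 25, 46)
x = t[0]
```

Index 0 of tuple is a str literal

str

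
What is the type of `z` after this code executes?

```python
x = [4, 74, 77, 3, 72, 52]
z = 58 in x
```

'in' operator returns bool

bool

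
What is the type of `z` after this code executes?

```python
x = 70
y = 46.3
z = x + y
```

int + float = float

float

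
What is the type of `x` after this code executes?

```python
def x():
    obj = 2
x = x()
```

Function without return returns None

NoneType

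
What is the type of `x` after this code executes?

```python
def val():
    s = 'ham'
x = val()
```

Function without return returns None

NoneType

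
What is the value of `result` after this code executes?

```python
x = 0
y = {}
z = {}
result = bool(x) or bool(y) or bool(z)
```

x = 0; y = {}; z = {}; result = False

False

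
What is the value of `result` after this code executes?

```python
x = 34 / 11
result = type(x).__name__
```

x is float; result = 'float'

'float'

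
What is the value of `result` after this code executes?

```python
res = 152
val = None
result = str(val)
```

res = 152; val = None; result = 'None'

'None'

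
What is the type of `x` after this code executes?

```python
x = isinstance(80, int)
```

isinstance() returns bool

bool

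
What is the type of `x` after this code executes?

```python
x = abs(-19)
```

abs() of int returns int

int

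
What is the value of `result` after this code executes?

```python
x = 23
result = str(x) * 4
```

x = 23; result = '23232323'

'23232323'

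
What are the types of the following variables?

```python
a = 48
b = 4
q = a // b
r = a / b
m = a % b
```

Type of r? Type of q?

/ returns float; // returns int

float, int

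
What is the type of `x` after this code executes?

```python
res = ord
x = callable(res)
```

callable() returns bool

bool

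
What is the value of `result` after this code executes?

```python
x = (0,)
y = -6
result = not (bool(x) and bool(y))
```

x = (0,); y = -6; result = False

False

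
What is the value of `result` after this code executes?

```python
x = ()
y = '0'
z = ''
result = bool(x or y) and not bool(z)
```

x = (); y = '0'; z = ''; result = True

True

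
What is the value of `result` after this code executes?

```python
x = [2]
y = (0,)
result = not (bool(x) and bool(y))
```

x = [2]; y = (0,); result = False

False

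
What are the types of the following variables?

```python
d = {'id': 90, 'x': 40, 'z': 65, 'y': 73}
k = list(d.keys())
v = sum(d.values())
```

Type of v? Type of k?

sum of ints is int; list() converts to list

int, list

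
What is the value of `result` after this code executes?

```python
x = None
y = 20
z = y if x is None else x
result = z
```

x = None; y = 20; z = 20; result = 20

20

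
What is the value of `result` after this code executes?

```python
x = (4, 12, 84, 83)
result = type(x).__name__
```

x is tuple; result = 'tuple'

'tuple'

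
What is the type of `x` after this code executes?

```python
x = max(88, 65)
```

max() of ints returns int

int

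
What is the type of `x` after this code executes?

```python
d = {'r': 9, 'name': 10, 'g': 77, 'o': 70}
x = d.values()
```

.values() returns dict_values view

dict_values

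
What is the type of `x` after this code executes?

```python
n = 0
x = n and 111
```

'and' returns first falsy value (0 is int)

int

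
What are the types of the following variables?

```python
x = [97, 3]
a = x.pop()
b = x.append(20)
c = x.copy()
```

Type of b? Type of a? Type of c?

append() returns None; pop() returns element; copy() returns list

NoneType, int, list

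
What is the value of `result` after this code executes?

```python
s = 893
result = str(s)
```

s = 893; result = '893'

'893'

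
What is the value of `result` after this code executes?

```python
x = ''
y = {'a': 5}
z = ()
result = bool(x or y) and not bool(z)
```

x = ''; y = {'a': 5}; z = (); result = True

True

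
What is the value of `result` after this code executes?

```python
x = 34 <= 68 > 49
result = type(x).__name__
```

x is bool; result = 'bool'

'bool'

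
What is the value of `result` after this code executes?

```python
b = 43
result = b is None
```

b = 43; result = False

False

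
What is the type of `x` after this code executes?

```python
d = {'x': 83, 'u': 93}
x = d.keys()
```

.keys() returns dict_keys view

dict_keys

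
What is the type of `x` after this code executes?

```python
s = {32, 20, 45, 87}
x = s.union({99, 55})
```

set.union() returns a new set

set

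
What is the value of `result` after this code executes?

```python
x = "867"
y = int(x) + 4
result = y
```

x = '867'; y = 871; result = 871

871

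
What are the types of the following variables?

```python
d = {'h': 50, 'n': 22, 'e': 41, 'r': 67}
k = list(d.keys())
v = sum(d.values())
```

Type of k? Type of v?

list() converts to list; sum of ints is int

list, int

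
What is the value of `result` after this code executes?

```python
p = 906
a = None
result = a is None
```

p = 906; a = None; result = True

True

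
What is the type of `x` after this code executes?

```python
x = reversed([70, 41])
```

reversed() on a list returns list_reverseiterator

list_reverseiterator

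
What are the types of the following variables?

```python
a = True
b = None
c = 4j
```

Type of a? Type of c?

a is assigned the constant True, which has type bool; c is assigned 4j, an imaginary literal (j suffix), which has type complex

bool, complex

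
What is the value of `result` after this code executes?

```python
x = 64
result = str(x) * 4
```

x = 64; result = '64646464'

'64646464'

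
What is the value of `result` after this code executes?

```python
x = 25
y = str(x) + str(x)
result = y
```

x = 25; y = '2525'; result = '2525'

'2525'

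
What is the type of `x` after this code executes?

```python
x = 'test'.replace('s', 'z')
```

str.replace() returns str

str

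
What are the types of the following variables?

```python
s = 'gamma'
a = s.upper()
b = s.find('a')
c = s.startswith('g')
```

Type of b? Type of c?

find() returns int; startswith() returns bool

int, bool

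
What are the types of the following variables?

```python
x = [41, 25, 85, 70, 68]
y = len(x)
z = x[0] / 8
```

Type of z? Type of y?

int / int = float; len() returns int

float, int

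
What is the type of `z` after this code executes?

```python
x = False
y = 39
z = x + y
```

bool + int = int (bool is subclass of int)

int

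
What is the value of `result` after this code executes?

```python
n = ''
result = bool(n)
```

n = ''; result = False

False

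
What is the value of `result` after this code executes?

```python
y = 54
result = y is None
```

y = 54; result = False

False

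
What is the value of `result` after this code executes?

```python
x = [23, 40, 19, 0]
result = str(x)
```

x = [23, 40, 19, 0]; result = '[23, 40, 19, 0]'

'[23, 40, 19, 0]'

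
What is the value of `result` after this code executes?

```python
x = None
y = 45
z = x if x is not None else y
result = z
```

x = None; y = 45; z = 45; result = 45

45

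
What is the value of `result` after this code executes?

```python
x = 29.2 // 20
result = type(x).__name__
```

x is float; result = 'float'

'float'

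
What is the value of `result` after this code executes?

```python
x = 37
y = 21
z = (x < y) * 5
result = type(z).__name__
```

x is int; y is int; z is int; result = 'int'

'int'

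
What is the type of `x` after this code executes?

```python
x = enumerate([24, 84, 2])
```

enumerate() returns an enumerate object

enumerate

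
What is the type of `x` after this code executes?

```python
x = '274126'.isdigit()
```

str.isdigit() returns bool

bool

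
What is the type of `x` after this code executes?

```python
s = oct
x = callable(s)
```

callable() returns bool

bool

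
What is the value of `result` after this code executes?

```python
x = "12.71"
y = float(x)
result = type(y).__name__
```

x is str; y is float; result = 'float'

'float'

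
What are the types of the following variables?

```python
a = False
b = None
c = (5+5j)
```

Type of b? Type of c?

b is assigned None, whose type is NoneType; c is assigned (5+5j), an int plus an imaginary literal (j suffix), which evaluates to complex

NoneType, complex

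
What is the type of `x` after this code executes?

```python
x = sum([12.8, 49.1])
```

sum() of floats returns float

float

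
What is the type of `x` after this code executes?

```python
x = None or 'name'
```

'or' with None returns the other truthy value (str)

str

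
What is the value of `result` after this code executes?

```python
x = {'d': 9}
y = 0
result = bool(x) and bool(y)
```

x = {'d': 9}; y = 0; result = False

False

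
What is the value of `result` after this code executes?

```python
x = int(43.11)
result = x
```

x = 43; result = 43

43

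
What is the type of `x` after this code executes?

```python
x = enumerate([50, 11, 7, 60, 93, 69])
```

enumerate() returns an enumerate object

enumerate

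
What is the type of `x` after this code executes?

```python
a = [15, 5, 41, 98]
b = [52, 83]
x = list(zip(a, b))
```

list(zip()) returns a list of tuples

list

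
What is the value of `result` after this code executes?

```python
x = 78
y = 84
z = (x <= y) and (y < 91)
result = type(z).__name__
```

x is int; y is int; z is bool; result = 'bool'

'bool'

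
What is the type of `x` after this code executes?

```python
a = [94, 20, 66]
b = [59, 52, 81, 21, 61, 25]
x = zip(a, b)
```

zip() returns a zip object

zip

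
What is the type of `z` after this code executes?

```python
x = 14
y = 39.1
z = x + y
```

int + float = float

float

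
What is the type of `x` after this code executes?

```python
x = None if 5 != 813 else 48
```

5 != 813 is True, so the if branch is taken

NoneType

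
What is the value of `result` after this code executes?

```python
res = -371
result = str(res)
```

res = -371; result = '-371'

'-371'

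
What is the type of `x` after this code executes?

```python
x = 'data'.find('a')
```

str.find() returns int index

int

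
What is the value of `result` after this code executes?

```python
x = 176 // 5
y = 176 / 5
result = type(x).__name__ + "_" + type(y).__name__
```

x is int; y is float; result = 'int_float'

'int_float'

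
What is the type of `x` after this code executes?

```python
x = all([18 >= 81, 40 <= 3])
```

all() returns bool

bool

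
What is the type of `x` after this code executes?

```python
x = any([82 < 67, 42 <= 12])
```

any() returns bool

bool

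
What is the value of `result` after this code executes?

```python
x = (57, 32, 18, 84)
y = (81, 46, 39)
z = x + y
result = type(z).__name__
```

x is tuple; y is tuple; z is tuple; result = 'tuple'

'tuple'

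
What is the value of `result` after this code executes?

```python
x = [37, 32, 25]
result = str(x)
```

x = [37, 32, 25]; result = '[37, 32, 25]'

'[37, 32, 25]'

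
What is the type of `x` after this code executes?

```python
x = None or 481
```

'or' with None returns the other truthy value

int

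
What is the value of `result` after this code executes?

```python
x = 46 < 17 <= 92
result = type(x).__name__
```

x is bool; result = 'bool'

'bool'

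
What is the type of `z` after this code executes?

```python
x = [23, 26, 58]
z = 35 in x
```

'in' operator returns bool

bool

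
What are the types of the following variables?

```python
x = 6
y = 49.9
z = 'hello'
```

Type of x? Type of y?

x is assigned a bare integer (no decimal point), so it is an int; y is assigned a number with a decimal point, so it is a float

int, float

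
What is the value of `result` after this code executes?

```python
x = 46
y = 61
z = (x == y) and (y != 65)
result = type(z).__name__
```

x is int; y is int; z is bool; result = 'bool'

'bool'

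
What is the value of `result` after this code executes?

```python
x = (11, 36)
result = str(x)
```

x = (11, 36); result = '(11, 36)'

'(11, 36)'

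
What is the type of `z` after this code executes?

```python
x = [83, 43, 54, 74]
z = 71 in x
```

'in' operator returns bool

bool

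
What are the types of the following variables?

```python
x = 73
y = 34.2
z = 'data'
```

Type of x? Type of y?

x is assigned a bare integer (no decimal point), so it is an int; y is assigned a number with a decimal point, so it is a float

int, float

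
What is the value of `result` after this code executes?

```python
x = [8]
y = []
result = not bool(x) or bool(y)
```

x = [8]; y = []; result = False

False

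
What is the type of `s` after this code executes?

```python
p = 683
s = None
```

None has type NoneType

NoneType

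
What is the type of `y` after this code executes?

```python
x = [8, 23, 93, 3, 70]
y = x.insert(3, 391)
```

list.insert() returns None

NoneType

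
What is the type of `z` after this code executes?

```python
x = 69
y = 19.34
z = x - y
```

int - float = float

float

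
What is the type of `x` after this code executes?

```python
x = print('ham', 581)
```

print() returns None

NoneType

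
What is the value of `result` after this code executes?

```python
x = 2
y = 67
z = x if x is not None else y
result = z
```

x = 2; y = 67; z = 2; result = 2

2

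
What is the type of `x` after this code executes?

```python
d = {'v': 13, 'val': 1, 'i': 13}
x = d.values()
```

.values() returns dict_values view

dict_values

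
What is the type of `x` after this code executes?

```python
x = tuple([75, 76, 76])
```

tuple() constructor returns tuple

tuple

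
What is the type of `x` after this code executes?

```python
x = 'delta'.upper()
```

str.upper() returns str

str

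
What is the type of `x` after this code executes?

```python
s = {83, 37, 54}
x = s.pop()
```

Popping from set[int] returns int

int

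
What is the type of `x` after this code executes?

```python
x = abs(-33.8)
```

abs() of float returns float

float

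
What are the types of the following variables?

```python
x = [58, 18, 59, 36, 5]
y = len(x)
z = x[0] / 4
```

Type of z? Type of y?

int / int = float; len() returns int

float, int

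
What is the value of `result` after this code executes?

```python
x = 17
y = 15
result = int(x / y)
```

x = 17; y = 15; result = 1

1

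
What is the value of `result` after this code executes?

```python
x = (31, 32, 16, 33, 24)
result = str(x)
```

x = (31, 32, 16, 33, 24); result = '(31, 32, 16, 33, 24)'

'(31, 32, 16, 33, 24)'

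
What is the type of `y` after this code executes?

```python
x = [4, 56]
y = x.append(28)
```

list.append() returns None (mutates in place)

NoneType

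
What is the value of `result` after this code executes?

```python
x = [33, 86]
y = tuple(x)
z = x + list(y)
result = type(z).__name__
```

x is list; y is tuple; z is list; result = 'list'

'list'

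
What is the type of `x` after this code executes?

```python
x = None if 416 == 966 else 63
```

416 == 966 is False, so the else branch is taken

int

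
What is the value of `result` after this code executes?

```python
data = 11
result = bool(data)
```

data = 11; result = True

True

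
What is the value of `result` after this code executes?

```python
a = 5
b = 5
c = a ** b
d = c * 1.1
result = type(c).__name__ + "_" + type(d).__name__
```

a is int; b is int; c is int; d is float; result = 'int_float'

'int_float'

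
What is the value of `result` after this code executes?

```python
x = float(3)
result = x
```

x = 3.0; result = 3.0

3.0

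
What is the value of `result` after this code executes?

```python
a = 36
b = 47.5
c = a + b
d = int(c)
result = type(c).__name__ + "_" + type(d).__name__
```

a is int; b is float; c is float; d is int; result = 'float_int'

'float_int'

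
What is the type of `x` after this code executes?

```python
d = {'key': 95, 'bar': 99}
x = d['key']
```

Accessing dict[str, int] with str key returns int

int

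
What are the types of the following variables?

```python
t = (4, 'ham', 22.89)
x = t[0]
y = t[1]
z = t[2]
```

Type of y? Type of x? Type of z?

tuple[1] is str; tuple[0] is int; tuple[2] is float

str, int, float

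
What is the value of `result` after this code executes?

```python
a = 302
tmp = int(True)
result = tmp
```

a = 302; tmp = 1; result = 1

1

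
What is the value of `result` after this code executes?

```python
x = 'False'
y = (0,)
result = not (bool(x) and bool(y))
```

x = 'False'; y = (0,); result = False

False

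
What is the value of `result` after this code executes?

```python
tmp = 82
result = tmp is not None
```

tmp = 82; result = True

True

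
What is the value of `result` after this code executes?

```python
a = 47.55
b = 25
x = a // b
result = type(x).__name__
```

a is float; b is int; x is float; result = 'float'

'float'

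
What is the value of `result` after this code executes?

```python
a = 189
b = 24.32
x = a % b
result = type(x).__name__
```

a is int; b is float; x is float; result = 'float'

'float'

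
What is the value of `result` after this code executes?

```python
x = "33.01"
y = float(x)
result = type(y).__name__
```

x is str; y is float; result = 'float'

'float'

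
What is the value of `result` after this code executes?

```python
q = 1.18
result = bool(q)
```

q = 1.18; result = True

True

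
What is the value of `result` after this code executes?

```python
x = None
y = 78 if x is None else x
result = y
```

x = None; y = 78; result = 78

78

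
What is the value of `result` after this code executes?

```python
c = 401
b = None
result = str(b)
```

c = 401; b = None; result = 'None'

'None'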